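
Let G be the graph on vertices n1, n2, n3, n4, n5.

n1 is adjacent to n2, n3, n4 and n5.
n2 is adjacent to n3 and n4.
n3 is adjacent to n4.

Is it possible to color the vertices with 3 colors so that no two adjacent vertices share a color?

n1, n2, n3, n4 are mutually adjacent (a clique of size 4), so at least 4 colors are needed.
So 3 colors are not enough.

No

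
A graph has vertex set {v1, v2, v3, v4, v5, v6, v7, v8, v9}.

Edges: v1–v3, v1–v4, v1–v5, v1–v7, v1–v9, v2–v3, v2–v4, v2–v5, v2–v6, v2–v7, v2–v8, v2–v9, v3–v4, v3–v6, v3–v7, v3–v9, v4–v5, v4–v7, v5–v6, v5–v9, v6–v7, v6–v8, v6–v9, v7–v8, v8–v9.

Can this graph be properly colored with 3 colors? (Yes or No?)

No

v2, v6, v8, v9 are pairwise adjacent (a clique of size 4), so at least 4 colors are needed.
So 3 colors are not enough.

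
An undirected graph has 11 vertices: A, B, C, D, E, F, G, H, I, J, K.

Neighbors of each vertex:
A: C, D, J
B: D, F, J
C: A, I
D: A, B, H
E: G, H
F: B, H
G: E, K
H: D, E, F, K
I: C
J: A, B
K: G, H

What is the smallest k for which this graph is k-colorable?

2

E and G are adjacent, so at least 2 colors are needed.
One proper 2-coloring: A=red, B=red, C=blue, D=blue, E=blue, F=blue, G=red, H=red, I=red, J=blue, K=blue. Every edge joins two different colors.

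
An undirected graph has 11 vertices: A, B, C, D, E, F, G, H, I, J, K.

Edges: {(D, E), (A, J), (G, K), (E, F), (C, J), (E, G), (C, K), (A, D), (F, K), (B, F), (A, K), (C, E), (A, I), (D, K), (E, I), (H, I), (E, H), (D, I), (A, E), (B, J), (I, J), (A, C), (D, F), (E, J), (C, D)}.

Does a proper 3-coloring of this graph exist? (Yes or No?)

No

A, C, D, K are mutually adjacent (a clique of size 4), so at least 4 colors are needed.
So 3 colors are not enough.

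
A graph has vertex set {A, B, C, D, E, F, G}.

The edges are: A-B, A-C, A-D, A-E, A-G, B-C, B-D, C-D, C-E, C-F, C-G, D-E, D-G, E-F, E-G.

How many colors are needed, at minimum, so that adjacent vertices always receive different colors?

A, C, D, E, G are pairwise adjacent (a clique of size 5), so at least 5 colors are needed.
One proper 5-coloring: A=3, B=4, C=1, D=2, E=4, F=2, G=5. Each edge has distinct colors on its endpoints.

5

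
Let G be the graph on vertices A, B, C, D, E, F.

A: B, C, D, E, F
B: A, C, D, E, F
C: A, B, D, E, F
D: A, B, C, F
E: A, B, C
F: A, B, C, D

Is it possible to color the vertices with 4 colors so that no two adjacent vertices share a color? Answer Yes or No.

No

A, B, C, D, F form a clique, so at least 5 colors are needed.
So 4 colors are not enough.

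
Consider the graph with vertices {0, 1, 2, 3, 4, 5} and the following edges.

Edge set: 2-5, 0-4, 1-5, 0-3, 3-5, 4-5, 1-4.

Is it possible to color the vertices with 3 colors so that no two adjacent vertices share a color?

Yes

The chromatic number is 3. 1, 4, 5 are mutually adjacent, so at least 3 colors are needed.
3 colors suffice: color red → {0, 5}; color blue → {2, 3, 4}; color green → {1}.
That is already a proper 3-coloring.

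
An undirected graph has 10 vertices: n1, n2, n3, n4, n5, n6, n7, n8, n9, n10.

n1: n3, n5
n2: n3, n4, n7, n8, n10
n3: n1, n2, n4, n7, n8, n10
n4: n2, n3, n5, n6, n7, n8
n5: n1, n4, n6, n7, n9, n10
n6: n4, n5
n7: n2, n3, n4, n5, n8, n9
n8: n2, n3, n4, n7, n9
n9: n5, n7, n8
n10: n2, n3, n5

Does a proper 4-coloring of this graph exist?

n2, n3, n4, n7, n8 are mutually adjacent (a clique of size 5), so at least 5 colors are needed.
So 4 colors are not enough.

No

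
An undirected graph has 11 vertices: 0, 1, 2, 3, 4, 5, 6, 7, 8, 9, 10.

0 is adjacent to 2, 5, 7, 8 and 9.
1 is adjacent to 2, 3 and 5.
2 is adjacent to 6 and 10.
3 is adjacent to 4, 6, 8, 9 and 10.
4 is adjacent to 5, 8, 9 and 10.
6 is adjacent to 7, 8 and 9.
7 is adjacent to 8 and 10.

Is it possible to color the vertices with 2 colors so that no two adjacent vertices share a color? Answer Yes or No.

3, 4, 9 are pairwise adjacent, so at least 3 colors are needed.
So 2 colors are not enough.

No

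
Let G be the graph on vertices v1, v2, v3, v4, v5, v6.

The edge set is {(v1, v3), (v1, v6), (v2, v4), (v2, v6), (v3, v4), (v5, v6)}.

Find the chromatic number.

3

The cycle v1-v3-v4-v2-v6-v1 has odd length 5, so it cannot be 2-colored; at least 3 colors are needed.
3 colors suffice: color 1 → {v4, v6}; color 2 → {v2, v3, v5}; color 3 → {v1}. Each edge has distinct colors on its endpoints.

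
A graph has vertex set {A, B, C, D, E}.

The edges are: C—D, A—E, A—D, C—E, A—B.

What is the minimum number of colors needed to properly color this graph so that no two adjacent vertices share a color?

2

C and E are adjacent, so at least 2 colors are needed.
2 colors suffice: color red → {A, C}; color blue → {B, D, E}. Every edge joins two different colors.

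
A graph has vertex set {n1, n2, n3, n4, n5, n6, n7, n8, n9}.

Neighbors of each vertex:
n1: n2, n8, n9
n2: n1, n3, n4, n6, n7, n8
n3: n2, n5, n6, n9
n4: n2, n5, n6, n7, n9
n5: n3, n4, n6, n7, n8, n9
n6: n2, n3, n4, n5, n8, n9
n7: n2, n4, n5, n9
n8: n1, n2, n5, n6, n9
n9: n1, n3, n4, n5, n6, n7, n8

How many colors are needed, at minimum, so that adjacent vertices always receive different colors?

n5, n6, n8, n9 form a clique, so at least 4 colors are needed.
One proper 4-coloring: n1=B, n2=R, n3=Y, n4=Y, n5=B, n6=G, n7=G, n8=Y, n9=R. Each edge has distinct colors on its endpoints.

4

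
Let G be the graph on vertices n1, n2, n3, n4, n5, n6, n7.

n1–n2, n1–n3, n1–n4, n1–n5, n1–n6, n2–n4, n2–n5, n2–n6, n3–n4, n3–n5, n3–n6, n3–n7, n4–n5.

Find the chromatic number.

n1, n2, n4, n5 form a clique, so at least 4 colors are needed.
4 colors suffice: color 1 → {n2, n3}; color 2 → {n1, n7}; color 3 → {n5, n6}; color 4 → {n4}. No two adjacent vertices share a color.

4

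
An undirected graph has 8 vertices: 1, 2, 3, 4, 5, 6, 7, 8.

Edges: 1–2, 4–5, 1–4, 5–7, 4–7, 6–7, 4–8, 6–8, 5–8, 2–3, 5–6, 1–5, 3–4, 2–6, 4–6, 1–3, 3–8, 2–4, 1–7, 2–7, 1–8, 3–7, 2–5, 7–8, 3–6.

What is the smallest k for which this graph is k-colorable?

5

1, 4, 5, 7, 8 are pairwise adjacent (a clique of size 5), so at least 5 colors are needed.
5 colors suffice: color a → {7}; color b → {4}; color c → {3, 5}; color d → {2, 8}; color e → {1, 6}. Each edge has distinct colors on its endpoints.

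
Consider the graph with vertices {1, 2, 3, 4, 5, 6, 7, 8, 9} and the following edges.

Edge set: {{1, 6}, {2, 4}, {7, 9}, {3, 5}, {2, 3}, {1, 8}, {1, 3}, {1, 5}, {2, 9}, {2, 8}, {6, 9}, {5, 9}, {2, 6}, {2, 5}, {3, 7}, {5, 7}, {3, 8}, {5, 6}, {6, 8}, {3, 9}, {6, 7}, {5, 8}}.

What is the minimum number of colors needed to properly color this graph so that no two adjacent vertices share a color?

2, 3, 5, 8 are pairwise adjacent (a clique of size 4), so at least 4 colors are needed.
4 colors suffice: color red → {4, 5}; color blue → {1, 2, 7}; color green → {3, 6}; color yellow → {8, 9}. Every edge joins two different colors.

4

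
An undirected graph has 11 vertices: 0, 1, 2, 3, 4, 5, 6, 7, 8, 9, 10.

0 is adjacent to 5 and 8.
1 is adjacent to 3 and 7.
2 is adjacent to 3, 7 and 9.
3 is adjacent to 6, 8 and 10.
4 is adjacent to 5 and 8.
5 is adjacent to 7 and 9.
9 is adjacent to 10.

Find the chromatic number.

2

2 and 9 are adjacent, so at least 2 colors are needed.
2 colors suffice: color a → {0, 3, 4, 7, 9}; color b → {1, 2, 5, 6, 8, 10}. Each edge has distinct colors on its endpoints.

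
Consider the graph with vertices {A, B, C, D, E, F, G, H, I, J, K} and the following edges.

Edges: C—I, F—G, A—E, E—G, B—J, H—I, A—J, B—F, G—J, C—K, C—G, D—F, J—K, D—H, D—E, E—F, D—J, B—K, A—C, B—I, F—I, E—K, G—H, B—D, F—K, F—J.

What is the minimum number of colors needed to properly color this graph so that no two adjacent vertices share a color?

4

B, D, F, J are mutually adjacent (a clique of size 4), so at least 4 colors are needed.
4 colors suffice: color red → {C, F, H}; color blue → {E, I, J}; color green → {A, B, G}; color yellow → {D, K}. Each edge has distinct colors on its endpoints.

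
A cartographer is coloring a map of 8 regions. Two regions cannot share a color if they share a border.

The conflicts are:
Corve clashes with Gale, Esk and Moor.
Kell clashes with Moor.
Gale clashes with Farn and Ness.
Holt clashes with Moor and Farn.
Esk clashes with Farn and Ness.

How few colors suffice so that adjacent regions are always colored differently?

3

The cycle Farn-Gale-Corve-Moor-Holt-Farn has odd length 5, so it cannot be 2-colored; at least 3 colors are needed.
3 colors suffice: color 1 → {Corve, Kell, Farn, Ness}; color 2 → {Gale, Esk, Moor}; color 3 → {Holt}. Each listed conflict is separated.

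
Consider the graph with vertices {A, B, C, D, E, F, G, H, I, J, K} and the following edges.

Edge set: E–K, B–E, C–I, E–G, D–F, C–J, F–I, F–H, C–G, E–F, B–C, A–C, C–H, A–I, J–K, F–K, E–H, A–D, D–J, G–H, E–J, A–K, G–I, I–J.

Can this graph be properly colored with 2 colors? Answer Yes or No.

No

C, G, H are mutually adjacent, so at least 3 colors are needed.
So 2 colors are not enough.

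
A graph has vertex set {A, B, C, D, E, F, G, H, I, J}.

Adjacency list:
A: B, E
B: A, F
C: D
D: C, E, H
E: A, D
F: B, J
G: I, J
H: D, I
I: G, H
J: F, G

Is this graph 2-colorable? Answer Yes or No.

No

The cycle A-E-D-H-I-G-J-F-B-A has odd length 9, so it cannot be 2-colored; at least 3 colors are needed.
So 2 colors are not enough.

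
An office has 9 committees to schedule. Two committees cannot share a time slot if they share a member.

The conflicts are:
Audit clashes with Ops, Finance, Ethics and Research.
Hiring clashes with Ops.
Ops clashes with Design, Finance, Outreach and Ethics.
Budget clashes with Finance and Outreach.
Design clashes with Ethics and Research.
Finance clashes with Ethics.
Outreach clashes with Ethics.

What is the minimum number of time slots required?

4

Audit, Ops, Finance, Ethics pairwise conflict, so at least 4 time slots are needed.
4 time slots suffice: time slot 1 → {Ops, Budget, Research}; time slot 2 → {Hiring, Ethics}; time slot 3 → {Design, Finance, Outreach}; time slot 4 → {Audit}. Every pair that conflicts lands in different time slots.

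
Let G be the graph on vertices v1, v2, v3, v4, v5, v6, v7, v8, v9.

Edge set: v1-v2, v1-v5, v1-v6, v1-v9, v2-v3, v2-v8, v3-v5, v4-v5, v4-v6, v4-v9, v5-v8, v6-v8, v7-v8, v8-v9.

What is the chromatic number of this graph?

v1 and v2 are adjacent, so at least 2 colors are needed.
2 colors suffice: color 1 → {v1, v3, v4, v8}; color 2 → {v2, v5, v6, v7, v9}. Every edge joins two different colors.

2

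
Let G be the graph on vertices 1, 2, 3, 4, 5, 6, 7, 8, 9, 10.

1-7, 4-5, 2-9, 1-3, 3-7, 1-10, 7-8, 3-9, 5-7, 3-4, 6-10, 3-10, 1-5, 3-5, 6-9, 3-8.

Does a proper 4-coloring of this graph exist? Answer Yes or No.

The chromatic number is 4. 1, 3, 5, 7 are mutually adjacent (a clique of size 4), so at least 4 colors are needed.
4 colors suffice: color red → {2, 3, 6}; color blue → {5, 8, 9, 10}; color green → {1, 4}; color yellow → {7}.
That is already a proper 4-coloring.

Yes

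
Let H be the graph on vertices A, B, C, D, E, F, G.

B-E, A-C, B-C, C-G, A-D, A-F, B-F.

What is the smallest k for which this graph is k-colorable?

2

A and D are adjacent, so at least 2 colors are needed.
2 colors suffice: A=1, B=1, C=2, D=2, E=2, F=2, G=1. Each edge has distinct colors on its endpoints.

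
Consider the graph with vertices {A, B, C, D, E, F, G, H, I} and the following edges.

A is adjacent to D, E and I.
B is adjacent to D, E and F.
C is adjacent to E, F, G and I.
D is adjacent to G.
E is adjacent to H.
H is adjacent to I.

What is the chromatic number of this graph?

3

The cycle D-G-C-E-B-D has odd length 5, so it cannot be 2-colored; at least 3 colors are needed.
A valid assignment using 3 colors: A=3, B=3, C=1, D=1, E=2, F=2, G=2, H=1, I=2. Each edge has distinct colors on its endpoints.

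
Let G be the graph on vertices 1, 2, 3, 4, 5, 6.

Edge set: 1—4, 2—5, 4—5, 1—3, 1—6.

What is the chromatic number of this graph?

2

4 and 5 are adjacent, so at least 2 colors are needed.
One proper 2-coloring: 1=a, 2=b, 3=b, 4=b, 5=a, 6=b. No two adjacent vertices share a color.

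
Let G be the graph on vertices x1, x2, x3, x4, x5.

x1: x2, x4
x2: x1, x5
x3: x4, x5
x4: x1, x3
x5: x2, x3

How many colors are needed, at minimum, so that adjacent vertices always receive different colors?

The cycle x5-x3-x4-x1-x2-x5 has odd length 5, so it cannot be 2-colored; at least 3 colors are needed.
3 colors suffice: color 1 → {x4, x5}; color 2 → {x2, x3}; color 3 → {x1}. Each edge has distinct colors on its endpoints.

3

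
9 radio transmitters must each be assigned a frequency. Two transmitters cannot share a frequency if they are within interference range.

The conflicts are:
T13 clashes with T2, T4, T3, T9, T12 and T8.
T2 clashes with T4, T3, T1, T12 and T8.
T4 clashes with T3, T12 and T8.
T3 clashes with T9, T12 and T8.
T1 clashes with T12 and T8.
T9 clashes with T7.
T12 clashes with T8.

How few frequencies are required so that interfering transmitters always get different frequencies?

T13, T2, T4, T3, T12, T8 all conflict with each other, so at least 6 frequencies are needed.
6 frequencies suffice: frequency 1 → {T3, T1, T7}; frequency 2 → {T9, T12}; frequency 3 → {T13}; frequency 4 → {T2}; frequency 5 → {T8}; frequency 6 → {T4}. Each listed conflict is separated.

6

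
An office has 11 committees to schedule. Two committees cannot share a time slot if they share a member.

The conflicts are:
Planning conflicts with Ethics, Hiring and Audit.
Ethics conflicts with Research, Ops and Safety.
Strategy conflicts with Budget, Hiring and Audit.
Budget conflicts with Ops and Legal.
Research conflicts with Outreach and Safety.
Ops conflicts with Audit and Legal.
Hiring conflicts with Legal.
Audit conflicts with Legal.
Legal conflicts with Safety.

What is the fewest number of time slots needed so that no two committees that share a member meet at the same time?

3

Ethics, Research, Safety pairwise conflict, so at least 3 time slots are needed.
3 time slots suffice: time slot 1 → {Ethics, Strategy, Outreach, Legal}; time slot 2 → {Planning, Research, Ops}; time slot 3 → {Budget, Hiring, Audit, Safety}. Every pair that conflicts lands in different time slots.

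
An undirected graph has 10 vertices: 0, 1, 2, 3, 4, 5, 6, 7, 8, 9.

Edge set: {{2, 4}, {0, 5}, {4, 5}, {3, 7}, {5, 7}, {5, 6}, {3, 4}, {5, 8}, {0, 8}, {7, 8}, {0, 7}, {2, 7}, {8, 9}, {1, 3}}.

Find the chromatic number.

4

0, 5, 7, 8 form a clique, so at least 4 colors are needed.
One proper 4-coloring: 0=yellow, 1=red, 2=blue, 3=blue, 4=red, 5=blue, 6=red, 7=red, 8=green, 9=red. Every edge joins two different colors.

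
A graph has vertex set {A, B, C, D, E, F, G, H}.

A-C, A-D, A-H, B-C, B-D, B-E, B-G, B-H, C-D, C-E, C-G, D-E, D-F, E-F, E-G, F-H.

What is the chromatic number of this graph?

B, C, D, E form a clique, so at least 4 colors are needed.
4 colors suffice: color 1 → {A, E}; color 2 → {C, H}; color 3 → {D, G}; color 4 → {B, F}. Each edge has distinct colors on its endpoints.

4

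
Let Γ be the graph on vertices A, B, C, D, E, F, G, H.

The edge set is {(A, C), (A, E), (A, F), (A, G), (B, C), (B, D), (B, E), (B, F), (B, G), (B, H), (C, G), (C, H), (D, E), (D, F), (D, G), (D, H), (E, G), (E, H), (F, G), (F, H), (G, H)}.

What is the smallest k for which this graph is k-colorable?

5

B, D, E, G, H are pairwise adjacent (a clique of size 5), so at least 5 colors are needed.
5 colors suffice: color 1 → {G}; color 2 → {A, B}; color 3 → {H}; color 4 → {C, E, F}; color 5 → {D}. Every edge joins two different colors.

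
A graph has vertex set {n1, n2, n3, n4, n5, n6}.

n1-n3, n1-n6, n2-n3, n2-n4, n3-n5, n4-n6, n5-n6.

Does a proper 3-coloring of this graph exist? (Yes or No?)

The chromatic number is 3. The cycle n4-n6-n1-n3-n2-n4 has odd length 5, so it cannot be 2-colored; at least 3 colors are needed.
A valid assignment using 3 colors: n1=2, n2=3, n3=1, n4=2, n5=2, n6=1.
That is already a proper 3-coloring.

Yes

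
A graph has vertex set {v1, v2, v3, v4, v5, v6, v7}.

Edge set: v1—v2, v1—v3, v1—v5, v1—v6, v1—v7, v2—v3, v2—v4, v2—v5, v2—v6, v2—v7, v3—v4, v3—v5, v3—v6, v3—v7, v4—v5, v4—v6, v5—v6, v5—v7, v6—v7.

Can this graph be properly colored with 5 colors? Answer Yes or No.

v1, v2, v3, v5, v6, v7 are mutually adjacent (a clique of size 6), so at least 6 colors are needed.
So 5 colors are not enough.

No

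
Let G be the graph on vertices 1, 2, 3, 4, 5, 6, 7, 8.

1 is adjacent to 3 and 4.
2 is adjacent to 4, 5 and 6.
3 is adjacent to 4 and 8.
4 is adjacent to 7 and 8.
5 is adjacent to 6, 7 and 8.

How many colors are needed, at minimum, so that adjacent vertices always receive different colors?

3

2, 5, 6 are mutually adjacent, so at least 3 colors are needed.
3 colors suffice: 1=blue, 2=blue, 3=green, 4=red, 5=red, 6=green, 7=blue, 8=blue. No two adjacent vertices share a color.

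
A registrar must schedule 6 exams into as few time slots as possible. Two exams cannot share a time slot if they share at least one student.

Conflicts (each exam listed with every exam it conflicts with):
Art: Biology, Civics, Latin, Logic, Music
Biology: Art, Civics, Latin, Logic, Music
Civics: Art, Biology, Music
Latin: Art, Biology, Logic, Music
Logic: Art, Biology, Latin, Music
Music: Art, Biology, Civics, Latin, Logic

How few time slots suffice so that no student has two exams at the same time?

Art, Biology, Latin, Logic, Music pairwise conflict, so at least 5 time slots are needed.
5 time slots suffice: time slot 1 → {Art}; time slot 2 → {Music}; time slot 3 → {Biology}; time slot 4 → {Civics, Logic}; time slot 5 → {Latin}. No two conflicting exams share a time slot.

5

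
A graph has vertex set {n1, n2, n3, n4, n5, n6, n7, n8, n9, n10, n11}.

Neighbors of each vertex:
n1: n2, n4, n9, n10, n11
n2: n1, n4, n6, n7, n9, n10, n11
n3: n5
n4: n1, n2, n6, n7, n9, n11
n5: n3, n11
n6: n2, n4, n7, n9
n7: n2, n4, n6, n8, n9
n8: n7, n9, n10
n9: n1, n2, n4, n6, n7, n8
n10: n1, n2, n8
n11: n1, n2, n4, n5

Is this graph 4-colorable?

No

n2, n4, n6, n7, n9 are pairwise adjacent (a clique of size 5), so at least 5 colors are needed.
So 4 colors are not enough.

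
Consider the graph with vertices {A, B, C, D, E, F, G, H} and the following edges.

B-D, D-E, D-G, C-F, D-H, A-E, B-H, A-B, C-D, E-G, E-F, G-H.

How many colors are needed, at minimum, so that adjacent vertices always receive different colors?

B, D, H form a triangle, so at least 3 colors are needed.
3 colors suffice: color red → {A, D, F}; color blue → {C, E, H}; color green → {B, G}. Every edge joins two different colors.

3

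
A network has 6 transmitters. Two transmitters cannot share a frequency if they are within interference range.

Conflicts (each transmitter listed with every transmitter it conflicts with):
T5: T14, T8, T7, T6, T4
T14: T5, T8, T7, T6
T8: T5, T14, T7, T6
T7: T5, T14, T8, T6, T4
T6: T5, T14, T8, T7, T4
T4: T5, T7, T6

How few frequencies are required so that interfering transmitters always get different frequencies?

5

T5, T14, T8, T7, T6 all conflict with each other, so at least 5 frequencies are needed.
5 frequencies suffice: frequency 1 → {T5}; frequency 2 → {T6}; frequency 3 → {T7}; frequency 4 → {T14, T4}; frequency 5 → {T8}. Every pair that conflicts lands in different frequencies.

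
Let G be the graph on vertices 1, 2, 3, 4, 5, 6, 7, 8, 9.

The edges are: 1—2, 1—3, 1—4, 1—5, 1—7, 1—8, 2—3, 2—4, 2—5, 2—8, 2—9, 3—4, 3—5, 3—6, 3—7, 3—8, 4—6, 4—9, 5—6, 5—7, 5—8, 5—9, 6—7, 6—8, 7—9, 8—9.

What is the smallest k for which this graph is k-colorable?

5

1, 2, 3, 5, 8 are pairwise adjacent (a clique of size 5), so at least 5 colors are needed.
One proper 5-coloring: 1=e, 2=c, 3=a, 4=b, 5=b, 6=e, 7=c, 8=d, 9=a. Each edge has distinct colors on its endpoints.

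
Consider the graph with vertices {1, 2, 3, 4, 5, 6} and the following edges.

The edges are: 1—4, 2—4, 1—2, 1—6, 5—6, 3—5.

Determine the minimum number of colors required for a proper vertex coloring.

3

1, 2, 4 form a triangle, so at least 3 colors are needed.
3 colors suffice: color a → {1, 5}; color b → {3, 4, 6}; color c → {2}. Every edge joins two different colors.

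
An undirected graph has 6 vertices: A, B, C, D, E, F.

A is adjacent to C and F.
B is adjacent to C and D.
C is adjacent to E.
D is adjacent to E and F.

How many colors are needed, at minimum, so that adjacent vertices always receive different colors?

3

The cycle E-C-A-F-D-E has odd length 5, so it cannot be 2-colored; at least 3 colors are needed.
3 colors suffice: A=2, B=2, C=1, D=1, E=2, F=3. Every edge joins two different colors.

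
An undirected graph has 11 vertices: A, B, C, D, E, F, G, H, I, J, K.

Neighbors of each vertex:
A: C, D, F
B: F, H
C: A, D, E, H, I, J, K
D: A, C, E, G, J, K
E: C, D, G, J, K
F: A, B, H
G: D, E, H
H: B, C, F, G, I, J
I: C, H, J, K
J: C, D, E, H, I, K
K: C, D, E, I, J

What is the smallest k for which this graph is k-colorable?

5

C, D, E, J, K are pairwise adjacent (a clique of size 5), so at least 5 colors are needed.
5 colors suffice: color 1 → {C, F, G}; color 2 → {D, H}; color 3 → {A, B, J}; color 4 → {E, I}; color 5 → {K}. No two adjacent vertices share a color.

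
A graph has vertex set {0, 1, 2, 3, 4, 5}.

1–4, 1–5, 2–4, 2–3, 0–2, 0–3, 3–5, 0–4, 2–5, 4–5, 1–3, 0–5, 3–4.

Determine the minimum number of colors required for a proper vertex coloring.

0, 2, 3, 4, 5 form a clique, so at least 5 colors are needed.
A valid assignment using 5 colors: 0=purple, 1=yellow, 2=yellow, 3=red, 4=blue, 5=green. No two adjacent vertices share a color.

5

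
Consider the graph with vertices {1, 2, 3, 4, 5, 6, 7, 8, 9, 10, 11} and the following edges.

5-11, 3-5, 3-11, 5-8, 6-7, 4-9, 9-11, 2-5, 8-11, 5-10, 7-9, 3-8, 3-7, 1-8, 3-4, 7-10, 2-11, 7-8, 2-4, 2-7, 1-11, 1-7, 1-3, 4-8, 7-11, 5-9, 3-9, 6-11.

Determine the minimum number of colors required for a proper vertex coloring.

1, 3, 7, 8, 11 form a clique, so at least 5 colors are needed.
One proper 5-coloring: 1=e, 2=c, 3=c, 4=a, 5=b, 6=c, 7=b, 8=d, 9=d, 10=a, 11=a. No two adjacent vertices share a color.

5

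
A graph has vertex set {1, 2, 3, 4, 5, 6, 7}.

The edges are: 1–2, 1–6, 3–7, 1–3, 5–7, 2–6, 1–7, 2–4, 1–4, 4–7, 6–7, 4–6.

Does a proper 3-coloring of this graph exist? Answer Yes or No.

1, 2, 4, 6 form a clique, so at least 4 colors are needed.
So 3 colors are not enough.

No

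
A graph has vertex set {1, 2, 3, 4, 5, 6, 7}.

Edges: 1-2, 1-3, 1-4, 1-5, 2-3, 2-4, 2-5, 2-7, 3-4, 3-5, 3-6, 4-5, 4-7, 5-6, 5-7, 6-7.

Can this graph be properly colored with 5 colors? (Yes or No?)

Yes

The chromatic number is 5. 1, 2, 3, 4, 5 are mutually adjacent (a clique of size 5), so at least 5 colors are needed.
5 colors suffice: color a → {5}; color b → {2, 6}; color c → {3, 7}; color d → {4}; color e → {1}.
That is already a proper 5-coloring.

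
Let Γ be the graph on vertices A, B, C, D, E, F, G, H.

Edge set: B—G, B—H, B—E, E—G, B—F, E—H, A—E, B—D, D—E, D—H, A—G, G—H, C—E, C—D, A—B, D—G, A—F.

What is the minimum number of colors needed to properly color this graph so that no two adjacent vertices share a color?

B, D, E, G, H form a clique, so at least 5 colors are needed.
5 colors suffice: color red → {E, F}; color blue → {B, C}; color green → {G}; color yellow → {A, D}; color purple → {H}. Every edge joins two different colors.

5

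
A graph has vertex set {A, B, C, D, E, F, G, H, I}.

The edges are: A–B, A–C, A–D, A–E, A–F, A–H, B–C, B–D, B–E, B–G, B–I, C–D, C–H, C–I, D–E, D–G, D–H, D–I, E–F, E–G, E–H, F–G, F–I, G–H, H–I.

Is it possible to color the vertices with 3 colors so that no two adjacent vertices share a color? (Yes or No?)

B, D, E, G form a clique, so at least 4 colors are needed.
So 3 colors are not enough.

No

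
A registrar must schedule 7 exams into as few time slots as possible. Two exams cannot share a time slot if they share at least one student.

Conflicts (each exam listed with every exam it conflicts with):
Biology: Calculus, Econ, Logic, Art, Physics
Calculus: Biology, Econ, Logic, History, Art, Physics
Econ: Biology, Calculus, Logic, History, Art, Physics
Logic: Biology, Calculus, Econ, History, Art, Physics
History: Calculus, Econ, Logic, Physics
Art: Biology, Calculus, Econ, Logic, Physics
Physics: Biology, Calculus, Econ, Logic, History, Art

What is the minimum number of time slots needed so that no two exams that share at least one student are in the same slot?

6

Biology, Calculus, Econ, Logic, Art, Physics pairwise conflict, so at least 6 time slots are needed.
6 time slots suffice: time slot 1 → {Econ}; time slot 2 → {Physics}; time slot 3 → {Logic}; time slot 4 → {Calculus}; time slot 5 → {History, Art}; time slot 6 → {Biology}. Every pair that conflicts lands in different time slots.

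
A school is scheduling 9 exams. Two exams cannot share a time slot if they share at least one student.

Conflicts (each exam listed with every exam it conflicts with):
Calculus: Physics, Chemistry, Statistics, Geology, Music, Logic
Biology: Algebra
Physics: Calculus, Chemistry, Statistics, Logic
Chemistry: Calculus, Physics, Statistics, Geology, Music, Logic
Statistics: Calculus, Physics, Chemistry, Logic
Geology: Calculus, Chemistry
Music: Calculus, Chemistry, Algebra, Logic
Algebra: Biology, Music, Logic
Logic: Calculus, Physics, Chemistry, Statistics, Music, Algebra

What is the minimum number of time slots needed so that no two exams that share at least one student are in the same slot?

5

Calculus, Physics, Chemistry, Statistics, Logic all conflict with each other, so at least 5 time slots are needed.
5 time slots suffice: Calculus=3, Biology=2, Physics=4, Chemistry=1, Statistics=5, Geology=2, Music=4, Algebra=1, Logic=2. Each listed conflict is separated.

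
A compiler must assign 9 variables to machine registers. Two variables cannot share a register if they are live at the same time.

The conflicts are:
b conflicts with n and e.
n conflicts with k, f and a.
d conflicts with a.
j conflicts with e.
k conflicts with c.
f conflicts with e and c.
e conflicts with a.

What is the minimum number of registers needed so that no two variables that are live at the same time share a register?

2

j and e conflict, so at least 2 registers are needed.
2 registers suffice: register 1 → {n, d, e, c}; register 2 → {b, j, k, f, a}. Each listed conflict is separated.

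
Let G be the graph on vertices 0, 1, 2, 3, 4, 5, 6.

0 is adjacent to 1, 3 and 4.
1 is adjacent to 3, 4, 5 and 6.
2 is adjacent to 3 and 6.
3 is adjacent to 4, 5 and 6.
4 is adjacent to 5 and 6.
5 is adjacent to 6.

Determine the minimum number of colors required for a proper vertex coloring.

5

1, 3, 4, 5, 6 form a clique, so at least 5 colors are needed.
A valid assignment using 5 colors: 0=b, 1=d, 2=c, 3=a, 4=c, 5=e, 6=b. Every edge joins two different colors.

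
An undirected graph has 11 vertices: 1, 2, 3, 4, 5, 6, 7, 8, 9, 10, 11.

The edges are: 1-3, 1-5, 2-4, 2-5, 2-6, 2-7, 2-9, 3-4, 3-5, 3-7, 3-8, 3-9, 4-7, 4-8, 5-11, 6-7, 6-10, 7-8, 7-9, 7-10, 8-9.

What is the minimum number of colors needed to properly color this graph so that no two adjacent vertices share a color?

4

3, 4, 7, 8 are mutually adjacent (a clique of size 4), so at least 4 colors are needed.
4 colors suffice: color red → {5, 7}; color blue → {2, 3, 10, 11}; color green → {1, 4, 6, 9}; color yellow → {8}. Each edge has distinct colors on its endpoints.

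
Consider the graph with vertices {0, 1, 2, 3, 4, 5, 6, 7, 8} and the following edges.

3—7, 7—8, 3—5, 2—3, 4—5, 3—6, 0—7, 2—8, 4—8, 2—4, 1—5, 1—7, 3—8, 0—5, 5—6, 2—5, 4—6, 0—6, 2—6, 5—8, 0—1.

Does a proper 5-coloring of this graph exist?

Yes

The chromatic number is 4. 2, 3, 5, 6 are pairwise adjacent (a clique of size 4), so at least 4 colors are needed.
4 colors suffice: 0=b, 1=c, 2=c, 3=b, 4=b, 5=a, 6=d, 7=a, 8=d.
Since 5 ≥ 4, a proper 5-coloring certainly exists.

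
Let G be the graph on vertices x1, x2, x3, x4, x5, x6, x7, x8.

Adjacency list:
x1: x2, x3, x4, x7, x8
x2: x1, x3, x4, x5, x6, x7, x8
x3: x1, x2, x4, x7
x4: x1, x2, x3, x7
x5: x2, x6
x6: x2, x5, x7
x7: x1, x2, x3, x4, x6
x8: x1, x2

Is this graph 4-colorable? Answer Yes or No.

No

x1, x2, x3, x4, x7 form a clique, so at least 5 colors are needed.
So 4 colors are not enough.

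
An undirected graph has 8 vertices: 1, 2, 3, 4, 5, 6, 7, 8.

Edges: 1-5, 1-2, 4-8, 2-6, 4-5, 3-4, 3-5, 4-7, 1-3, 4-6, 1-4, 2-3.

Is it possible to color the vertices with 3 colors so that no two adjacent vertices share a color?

1, 3, 4, 5 are pairwise adjacent (a clique of size 4), so at least 4 colors are needed.
So 3 colors are not enough.

No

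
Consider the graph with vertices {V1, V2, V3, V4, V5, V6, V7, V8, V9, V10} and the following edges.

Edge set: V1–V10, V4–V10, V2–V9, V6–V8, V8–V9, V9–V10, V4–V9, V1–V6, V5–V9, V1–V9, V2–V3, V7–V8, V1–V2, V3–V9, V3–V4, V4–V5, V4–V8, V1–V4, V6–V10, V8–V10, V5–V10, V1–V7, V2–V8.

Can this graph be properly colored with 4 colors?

The chromatic number is 4. V4, V8, V9, V10 are pairwise adjacent (a clique of size 4), so at least 4 colors are needed.
4 colors suffice: color 1 → {V6, V7, V9}; color 2 → {V2, V4}; color 3 → {V3, V10}; color 4 → {V1, V5, V8}.
That is already a proper 4-coloring.

Yes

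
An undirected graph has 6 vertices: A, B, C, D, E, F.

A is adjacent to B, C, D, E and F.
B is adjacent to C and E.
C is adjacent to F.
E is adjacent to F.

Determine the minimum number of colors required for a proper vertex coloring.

3

A, E, F are mutually adjacent, so at least 3 colors are needed.
3 colors suffice: color red → {A}; color blue → {B, D, F}; color green → {C, E}. Each edge has distinct colors on its endpoints.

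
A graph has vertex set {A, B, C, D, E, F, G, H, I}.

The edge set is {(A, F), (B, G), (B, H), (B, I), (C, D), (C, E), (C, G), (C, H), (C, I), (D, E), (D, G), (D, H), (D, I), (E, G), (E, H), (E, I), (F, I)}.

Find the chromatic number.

4

C, D, E, G form a clique, so at least 4 colors are needed.
4 colors suffice: color 1 → {B, D, F}; color 2 → {A, E}; color 3 → {G, H, I}; color 4 → {C}. Every edge joins two different colors.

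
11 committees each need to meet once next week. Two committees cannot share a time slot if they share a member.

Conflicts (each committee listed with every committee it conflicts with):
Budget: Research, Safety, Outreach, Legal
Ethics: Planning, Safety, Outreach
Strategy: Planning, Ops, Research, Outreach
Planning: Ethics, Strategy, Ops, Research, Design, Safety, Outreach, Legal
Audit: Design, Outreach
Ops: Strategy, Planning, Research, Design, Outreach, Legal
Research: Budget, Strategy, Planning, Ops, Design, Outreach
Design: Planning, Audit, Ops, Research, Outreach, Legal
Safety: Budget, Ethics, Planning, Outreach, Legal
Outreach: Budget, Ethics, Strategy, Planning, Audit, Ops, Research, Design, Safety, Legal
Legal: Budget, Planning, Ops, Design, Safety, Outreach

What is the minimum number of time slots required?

Strategy, Planning, Ops, Research, Outreach are mutually in conflict, so at least 5 time slots are needed.
5 time slots suffice: time slot 1 → {Outreach}; time slot 2 → {Budget, Planning, Audit}; time slot 3 → {Ethics, Research, Legal}; time slot 4 → {Ops, Safety}; time slot 5 → {Strategy, Design}. Each listed conflict is separated.

5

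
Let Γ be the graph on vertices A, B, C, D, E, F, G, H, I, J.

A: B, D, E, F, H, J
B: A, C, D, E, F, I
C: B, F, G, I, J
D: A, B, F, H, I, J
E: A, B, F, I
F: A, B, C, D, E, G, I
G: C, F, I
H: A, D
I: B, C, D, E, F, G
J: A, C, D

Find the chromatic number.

C, F, G, I are mutually adjacent (a clique of size 4), so at least 4 colors are needed.
4 colors suffice: color red → {F, H, J}; color blue → {A, I}; color green → {B, G}; color yellow → {C, D, E}. No two adjacent vertices share a color.

4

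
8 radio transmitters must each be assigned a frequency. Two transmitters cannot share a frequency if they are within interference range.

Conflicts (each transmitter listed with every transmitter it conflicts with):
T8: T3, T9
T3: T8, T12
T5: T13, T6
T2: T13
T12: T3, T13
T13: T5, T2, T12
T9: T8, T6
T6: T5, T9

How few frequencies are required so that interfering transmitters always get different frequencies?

3

The cycle T12-T13-T5-T6-T9-T8-T3-T12 has odd length 7, so it cannot be 2-colored; at least 3 frequencies are needed.
3 frequencies suffice: frequency 1 → {T8, T13, T6}; frequency 2 → {T5, T2, T12, T9}; frequency 3 → {T3}. No two conflicting transmitters share a frequency.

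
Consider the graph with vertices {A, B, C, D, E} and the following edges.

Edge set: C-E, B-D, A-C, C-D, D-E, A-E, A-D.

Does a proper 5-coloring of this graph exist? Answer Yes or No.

The chromatic number is 4. A, C, D, E are mutually adjacent (a clique of size 4), so at least 4 colors are needed.
4 colors suffice: color 1 → {D}; color 2 → {A, B}; color 3 → {E}; color 4 → {C}.
Since 5 ≥ 4, a proper 5-coloring certainly exists.

Yes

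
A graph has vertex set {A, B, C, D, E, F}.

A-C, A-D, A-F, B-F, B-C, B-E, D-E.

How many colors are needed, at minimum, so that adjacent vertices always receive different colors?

3

The cycle D-A-F-B-E-D has odd length 5, so it cannot be 2-colored; at least 3 colors are needed.
One proper 3-coloring: A=1, B=1, C=2, D=2, E=3, F=2. Each edge has distinct colors on its endpoints.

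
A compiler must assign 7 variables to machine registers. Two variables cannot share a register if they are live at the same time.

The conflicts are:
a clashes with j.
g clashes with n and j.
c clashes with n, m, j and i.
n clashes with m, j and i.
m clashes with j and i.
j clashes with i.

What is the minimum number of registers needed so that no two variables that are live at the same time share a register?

c, n, m, j, i are mutually in conflict, so at least 5 registers are needed.
5 registers suffice: a=2, g=3, c=4, n=2, m=3, j=1, i=5. Every pair that conflicts lands in different registers.

5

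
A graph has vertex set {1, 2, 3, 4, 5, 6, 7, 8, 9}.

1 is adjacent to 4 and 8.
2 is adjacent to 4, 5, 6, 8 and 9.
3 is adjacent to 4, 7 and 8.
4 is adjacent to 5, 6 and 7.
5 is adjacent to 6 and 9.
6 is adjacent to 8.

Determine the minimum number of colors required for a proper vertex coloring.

2, 4, 5, 6 form a clique, so at least 4 colors are needed.
4 colors suffice: color a → {4, 8, 9}; color b → {1, 2, 3}; color c → {5, 7}; color d → {6}. Each edge has distinct colors on its endpoints.

4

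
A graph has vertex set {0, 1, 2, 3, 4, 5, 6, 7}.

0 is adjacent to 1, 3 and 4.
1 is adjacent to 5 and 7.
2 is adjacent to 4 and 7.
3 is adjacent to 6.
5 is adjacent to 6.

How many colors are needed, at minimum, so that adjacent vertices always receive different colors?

3

The cycle 1-5-6-3-0-1 has odd length 5, so it cannot be 2-colored; at least 3 colors are needed.
3 colors suffice: color a → {0, 2, 6}; color b → {1, 3, 4}; color c → {5, 7}. Every edge joins two different colors.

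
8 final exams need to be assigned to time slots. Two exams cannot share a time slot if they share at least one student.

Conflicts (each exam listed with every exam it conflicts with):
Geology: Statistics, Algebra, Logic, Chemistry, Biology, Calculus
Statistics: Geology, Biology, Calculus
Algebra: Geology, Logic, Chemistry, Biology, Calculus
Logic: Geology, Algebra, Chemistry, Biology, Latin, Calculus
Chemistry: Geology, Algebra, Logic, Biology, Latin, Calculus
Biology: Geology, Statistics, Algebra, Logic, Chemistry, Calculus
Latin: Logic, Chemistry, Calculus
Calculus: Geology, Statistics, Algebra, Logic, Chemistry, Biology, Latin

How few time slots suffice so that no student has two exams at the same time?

6

Geology, Algebra, Logic, Chemistry, Biology, Calculus pairwise conflict, so at least 6 time slots are needed.
6 time slots suffice: time slot 1 → {Calculus}; time slot 2 → {Statistics, Chemistry}; time slot 3 → {Logic}; time slot 4 → {Geology, Latin}; time slot 5 → {Biology}; time slot 6 → {Algebra}. Each listed conflict is separated.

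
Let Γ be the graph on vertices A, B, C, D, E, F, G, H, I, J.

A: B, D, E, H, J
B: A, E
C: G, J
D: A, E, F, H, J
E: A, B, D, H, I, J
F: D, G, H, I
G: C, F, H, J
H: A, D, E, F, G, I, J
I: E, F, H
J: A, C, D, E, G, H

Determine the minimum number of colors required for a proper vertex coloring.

A, D, E, H, J form a clique, so at least 5 colors are needed.
5 colors suffice: color 1 → {B, C, H}; color 2 → {F, J}; color 3 → {E, G}; color 4 → {D, I}; color 5 → {A}. Each edge has distinct colors on its endpoints.

5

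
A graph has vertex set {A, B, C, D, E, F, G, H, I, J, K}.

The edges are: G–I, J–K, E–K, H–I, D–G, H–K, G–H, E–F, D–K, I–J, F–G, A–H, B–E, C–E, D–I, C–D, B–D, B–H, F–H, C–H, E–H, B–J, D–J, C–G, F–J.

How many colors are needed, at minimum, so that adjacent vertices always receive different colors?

D, G, I are pairwise adjacent, so at least 3 colors are needed.
3 colors suffice: color 1 → {D, H}; color 2 → {A, E, G, J}; color 3 → {B, C, F, I, K}. Each edge has distinct colors on its endpoints.

3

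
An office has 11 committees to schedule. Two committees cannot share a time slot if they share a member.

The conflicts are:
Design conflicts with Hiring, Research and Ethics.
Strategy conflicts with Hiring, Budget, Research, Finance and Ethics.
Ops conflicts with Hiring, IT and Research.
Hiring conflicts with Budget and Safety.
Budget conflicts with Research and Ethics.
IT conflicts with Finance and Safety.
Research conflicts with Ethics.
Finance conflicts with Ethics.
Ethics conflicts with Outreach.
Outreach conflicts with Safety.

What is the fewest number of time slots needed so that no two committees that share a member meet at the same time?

4

Strategy, Budget, Research, Ethics pairwise conflict, so at least 4 time slots are needed.
A valid assignment using 4 time slots: Design=2, Strategy=2, Ops=2, Hiring=1, Budget=4, IT=1, Research=3, Finance=3, Ethics=1, Outreach=3, Safety=2. Each listed conflict is separated.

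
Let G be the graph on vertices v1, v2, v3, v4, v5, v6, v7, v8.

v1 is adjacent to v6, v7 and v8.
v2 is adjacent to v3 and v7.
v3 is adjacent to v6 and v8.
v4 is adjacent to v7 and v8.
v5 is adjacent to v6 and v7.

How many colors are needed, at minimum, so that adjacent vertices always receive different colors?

The cycle v7-v4-v8-v3-v2-v7 has odd length 5, so it cannot be 2-colored; at least 3 colors are needed.
3 colors suffice: v1=2, v2=3, v3=2, v4=2, v5=2, v6=1, v7=1, v8=1. Each edge has distinct colors on its endpoints.

3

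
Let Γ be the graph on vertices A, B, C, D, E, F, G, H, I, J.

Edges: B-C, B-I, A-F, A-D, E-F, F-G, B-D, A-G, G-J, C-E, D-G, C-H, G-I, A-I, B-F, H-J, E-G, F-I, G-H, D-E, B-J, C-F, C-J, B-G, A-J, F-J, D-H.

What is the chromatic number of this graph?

4

A, F, G, J are mutually adjacent (a clique of size 4), so at least 4 colors are needed.
4 colors suffice: A=4, B=4, C=1, D=2, E=3, F=2, G=1, H=4, I=3, J=3. Every edge joins two different colors.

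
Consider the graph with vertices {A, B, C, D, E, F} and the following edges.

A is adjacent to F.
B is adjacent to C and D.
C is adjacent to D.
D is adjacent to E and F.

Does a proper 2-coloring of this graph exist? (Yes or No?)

B, C, D are mutually adjacent, so at least 3 colors are needed.
So 2 colors are not enough.

No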